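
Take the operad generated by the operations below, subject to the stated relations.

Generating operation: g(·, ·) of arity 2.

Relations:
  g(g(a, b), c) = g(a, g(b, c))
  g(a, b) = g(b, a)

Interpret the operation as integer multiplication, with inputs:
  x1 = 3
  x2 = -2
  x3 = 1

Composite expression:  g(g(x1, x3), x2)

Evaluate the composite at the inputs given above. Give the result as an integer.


g(x1, x3) = 3
g(g(x1, x3), x2) = -6

-6


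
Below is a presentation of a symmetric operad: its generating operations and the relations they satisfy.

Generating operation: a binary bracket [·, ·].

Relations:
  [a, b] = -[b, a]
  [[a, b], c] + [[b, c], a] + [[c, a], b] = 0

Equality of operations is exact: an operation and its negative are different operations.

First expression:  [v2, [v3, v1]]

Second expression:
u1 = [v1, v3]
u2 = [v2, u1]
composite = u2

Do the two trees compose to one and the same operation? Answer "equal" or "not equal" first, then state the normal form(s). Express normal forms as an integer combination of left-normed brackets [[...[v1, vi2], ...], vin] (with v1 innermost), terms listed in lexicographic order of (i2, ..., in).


not equal; the first gives [[v1, v3], v2] and the second -[[v1, v3], v2]

The first expression reduces to [[v1, v3], v2]
The second expression reduces to -[[v1, v3], v2]
The forms do not match — not equal.


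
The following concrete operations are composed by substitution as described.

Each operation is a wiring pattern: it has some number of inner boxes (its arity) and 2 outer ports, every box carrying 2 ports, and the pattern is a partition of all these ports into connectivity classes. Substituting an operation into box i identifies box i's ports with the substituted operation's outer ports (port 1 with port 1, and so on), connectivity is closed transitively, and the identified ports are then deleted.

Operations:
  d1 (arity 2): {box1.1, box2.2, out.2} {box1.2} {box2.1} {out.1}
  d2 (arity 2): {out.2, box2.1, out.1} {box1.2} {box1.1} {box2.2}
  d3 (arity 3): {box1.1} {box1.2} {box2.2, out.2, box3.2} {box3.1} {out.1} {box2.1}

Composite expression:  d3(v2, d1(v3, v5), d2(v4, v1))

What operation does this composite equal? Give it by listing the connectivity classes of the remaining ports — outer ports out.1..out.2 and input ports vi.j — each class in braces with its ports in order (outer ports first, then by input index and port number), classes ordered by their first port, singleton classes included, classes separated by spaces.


{out.1} {out.2, v1.1, v3.1, v5.2} {v1.2} {v2.1} {v2.2} {v3.2} {v4.1} {v4.2} {v5.1}

After gluing at d3, chains via deleted ports link the v-ports.
after d1, the pattern on (v3, v5) reads {out.1} {out.2, v3.1, v5.2} {v3.2} {v5.1} (out.j = its outer ports)
after d2, the pattern on (v4, v1) reads {out.1, out.2, v1.1} {v1.2} {v4.1} {v4.2} (out.j = its outer ports)
after d3, the pattern on (v2, v3, v5, v4, v1) reads {out.1} {out.2, v1.1, v3.1, v5.2} {v1.2} {v2.1} {v2.2} {v3.2} {v4.1} {v4.2} {v5.1} (out.j = its outer ports)


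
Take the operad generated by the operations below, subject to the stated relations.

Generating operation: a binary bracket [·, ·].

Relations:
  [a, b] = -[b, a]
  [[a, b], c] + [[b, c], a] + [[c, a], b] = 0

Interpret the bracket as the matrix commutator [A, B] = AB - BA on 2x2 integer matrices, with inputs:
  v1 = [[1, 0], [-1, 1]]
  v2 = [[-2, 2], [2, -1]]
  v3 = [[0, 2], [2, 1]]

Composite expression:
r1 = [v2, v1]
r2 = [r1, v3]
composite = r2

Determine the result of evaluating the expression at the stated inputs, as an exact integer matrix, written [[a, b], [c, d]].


[v2, v1] = [[-2, 0], [-1, 2]]
[[v2, v1], v3] = [[2, -8], [9, -2]]

[[2, -8], [9, -2]]


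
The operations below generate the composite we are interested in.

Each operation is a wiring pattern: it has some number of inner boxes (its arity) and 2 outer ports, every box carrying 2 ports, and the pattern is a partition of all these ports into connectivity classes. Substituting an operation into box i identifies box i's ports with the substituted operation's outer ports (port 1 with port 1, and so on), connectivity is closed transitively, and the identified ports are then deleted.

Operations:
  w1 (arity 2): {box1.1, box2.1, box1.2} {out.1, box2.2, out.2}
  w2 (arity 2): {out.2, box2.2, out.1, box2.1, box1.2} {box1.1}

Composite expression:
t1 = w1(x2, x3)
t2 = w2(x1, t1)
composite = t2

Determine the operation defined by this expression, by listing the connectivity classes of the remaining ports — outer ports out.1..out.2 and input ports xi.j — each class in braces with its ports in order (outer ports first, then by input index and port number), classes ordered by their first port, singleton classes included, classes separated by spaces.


Reachability decides: close wires over w2-identified ports.
the subtree at w1 composes to {out.1, out.2, x3.2} {x2.1, x2.2, x3.1} on (x2, x3); out.j = own outer ports
the subtree at w2 composes to {out.1, out.2, x1.2, x3.2} {x1.1} {x2.1, x2.2, x3.1} on (x1, x2, x3); out.j = own outer ports

{out.1, out.2, x1.2, x3.2} {x1.1} {x2.1, x2.2, x3.1}


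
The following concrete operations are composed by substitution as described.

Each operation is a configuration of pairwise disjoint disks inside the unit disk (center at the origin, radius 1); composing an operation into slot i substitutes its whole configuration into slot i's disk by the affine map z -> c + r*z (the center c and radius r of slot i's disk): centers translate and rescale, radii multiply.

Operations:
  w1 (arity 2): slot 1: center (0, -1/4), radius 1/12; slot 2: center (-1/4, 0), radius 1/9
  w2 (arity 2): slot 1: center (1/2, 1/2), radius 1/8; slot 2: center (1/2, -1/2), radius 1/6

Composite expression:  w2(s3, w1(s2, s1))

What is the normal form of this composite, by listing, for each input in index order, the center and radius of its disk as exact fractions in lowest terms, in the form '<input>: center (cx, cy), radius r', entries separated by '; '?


s1: center (11/24, -1/2), radius 1/54; s2: center (1/2, -13/24), radius 1/72; s3: center (1/2, 1/2), radius 1/8

Only the slot chain above each s matters under w2; compose those maps.
input s3: composing its 1 substitution step yields center (1/2, 1/2), radius 1/8
input s2: composing its 2 substitution steps yields center (1/2, -13/24), radius 1/72
input s1: composing its 2 substitution steps yields center (11/24, -1/2), radius 1/54


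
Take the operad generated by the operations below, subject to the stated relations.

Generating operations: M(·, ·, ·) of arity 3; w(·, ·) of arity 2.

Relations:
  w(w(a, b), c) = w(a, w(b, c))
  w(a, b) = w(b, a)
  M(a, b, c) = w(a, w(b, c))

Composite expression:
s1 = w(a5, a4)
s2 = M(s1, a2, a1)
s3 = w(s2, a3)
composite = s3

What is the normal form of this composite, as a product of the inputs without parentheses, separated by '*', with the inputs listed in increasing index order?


Both nesting and order wash out for w; what remains is which a's occur.
w(a5, a4) collapses to a5 * a4
M(w(a5, a4), a2, a1) collapses to a5 * a4 * a2 * a1
w(M(w(a5, a4), a2, a1), a3) collapses to a5 * a4 * a2 * a1 * a3
rearranged into index order: a1 * a2 * a3 * a4 * a5

a1 * a2 * a3 * a4 * a5


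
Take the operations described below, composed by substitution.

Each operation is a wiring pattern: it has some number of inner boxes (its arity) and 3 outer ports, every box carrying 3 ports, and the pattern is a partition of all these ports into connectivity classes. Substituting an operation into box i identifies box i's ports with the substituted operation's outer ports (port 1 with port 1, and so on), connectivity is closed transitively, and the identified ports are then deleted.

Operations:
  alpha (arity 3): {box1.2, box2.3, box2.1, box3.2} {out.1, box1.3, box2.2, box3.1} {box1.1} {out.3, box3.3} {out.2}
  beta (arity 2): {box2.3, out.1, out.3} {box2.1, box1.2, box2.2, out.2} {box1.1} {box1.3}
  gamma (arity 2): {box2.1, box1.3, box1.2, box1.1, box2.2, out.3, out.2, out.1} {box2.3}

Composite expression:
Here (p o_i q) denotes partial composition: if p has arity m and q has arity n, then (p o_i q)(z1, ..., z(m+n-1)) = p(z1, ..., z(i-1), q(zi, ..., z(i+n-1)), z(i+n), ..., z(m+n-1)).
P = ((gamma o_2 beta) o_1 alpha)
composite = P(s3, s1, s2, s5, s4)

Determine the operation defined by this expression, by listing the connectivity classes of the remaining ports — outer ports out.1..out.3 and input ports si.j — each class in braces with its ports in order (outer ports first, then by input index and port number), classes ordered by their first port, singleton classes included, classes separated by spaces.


{out.1, out.2, out.3, s1.2, s2.1, s2.3, s3.3, s4.1, s4.2, s4.3, s5.2} {s1.1, s1.3, s2.2, s3.2} {s3.1} {s5.1} {s5.3}

Treat the ports identified at gamma as solder joints: merge, then drop.
through alpha, on inputs (s3, s1, s2): {out.1, s1.2, s2.1, s3.3} {out.2} {out.3, s2.3} {s1.1, s1.3, s2.2, s3.2} {s3.1} (out.j = stage outer ports)
through beta, on inputs (s5, s4): {out.1, out.3, s4.3} {out.2, s4.1, s4.2, s5.2} {s5.1} {s5.3} (out.j = stage outer ports)
through gamma, on inputs (s3, s1, s2, s5, s4): {out.1, out.2, out.3, s1.2, s2.1, s2.3, s3.3, s4.1, s4.2, s4.3, s5.2} {s1.1, s1.3, s2.2, s3.2} {s3.1} {s5.1} {s5.3} (out.j = stage outer ports)


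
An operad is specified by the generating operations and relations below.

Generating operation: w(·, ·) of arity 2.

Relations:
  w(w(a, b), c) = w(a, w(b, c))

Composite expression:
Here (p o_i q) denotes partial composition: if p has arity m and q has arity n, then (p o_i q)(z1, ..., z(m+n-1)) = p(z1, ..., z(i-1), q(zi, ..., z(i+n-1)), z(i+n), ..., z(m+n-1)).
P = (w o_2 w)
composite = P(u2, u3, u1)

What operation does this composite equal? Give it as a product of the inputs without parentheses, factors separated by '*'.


u2 * u3 * u1

Every regrouping of w is equal, so read the u-inputs in written order.
w(u3, u1) spells out as u3 * u1
w(u2, w(u3, u1)) spells out as u2 * u3 * u1


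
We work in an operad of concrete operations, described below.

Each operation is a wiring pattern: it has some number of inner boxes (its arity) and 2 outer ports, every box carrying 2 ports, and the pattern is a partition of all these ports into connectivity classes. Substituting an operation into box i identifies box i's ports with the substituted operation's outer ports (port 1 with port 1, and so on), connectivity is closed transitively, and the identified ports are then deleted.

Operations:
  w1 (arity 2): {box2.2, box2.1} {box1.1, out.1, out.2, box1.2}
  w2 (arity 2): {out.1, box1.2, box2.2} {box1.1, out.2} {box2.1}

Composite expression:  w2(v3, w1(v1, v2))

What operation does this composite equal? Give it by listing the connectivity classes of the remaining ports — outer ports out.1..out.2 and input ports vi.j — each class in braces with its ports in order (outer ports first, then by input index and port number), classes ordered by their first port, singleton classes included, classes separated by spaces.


{out.1, v1.1, v1.2, v3.2} {out.2, v3.1} {v2.1, v2.2}

After gluing at w2, chains via deleted ports link the v-ports.
w1 over (v1, v2) gives {out.1, out.2, v1.1, v1.2} {v2.1, v2.2}, out.j being that stage's outer ports
w2 over (v3, v1, v2) gives {out.1, v1.1, v1.2, v3.2} {out.2, v3.1} {v2.1, v2.2}, out.j being that stage's outer ports


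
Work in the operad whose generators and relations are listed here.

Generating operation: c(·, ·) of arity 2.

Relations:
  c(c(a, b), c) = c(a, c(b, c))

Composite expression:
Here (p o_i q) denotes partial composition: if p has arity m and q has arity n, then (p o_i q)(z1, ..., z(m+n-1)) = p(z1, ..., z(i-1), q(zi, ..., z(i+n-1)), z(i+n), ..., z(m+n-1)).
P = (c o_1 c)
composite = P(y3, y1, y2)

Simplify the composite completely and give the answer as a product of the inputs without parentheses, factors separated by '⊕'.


y3 ⊕ y1 ⊕ y2


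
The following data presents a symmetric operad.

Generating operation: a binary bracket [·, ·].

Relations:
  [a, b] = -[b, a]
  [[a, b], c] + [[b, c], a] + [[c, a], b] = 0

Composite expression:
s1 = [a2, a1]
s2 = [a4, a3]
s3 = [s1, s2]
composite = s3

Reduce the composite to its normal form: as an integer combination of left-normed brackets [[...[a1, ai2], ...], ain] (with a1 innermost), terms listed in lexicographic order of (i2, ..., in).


Expand each bracket as ab - ba; the a1-initial words give the coefficients.
Composite bracket: [[a2, a1], [a4, a3]]
Expanding via [a, b] = ab - ba: 8 signed words (2^3 = 8).
Coefficients come from the a1-initial words:
  a1a2a3a4 appears with sign +1, giving the term +[[[a1, a2], a3], a4]
  a1a2a4a3 appears with sign -1, giving the term -[[[a1, a2], a4], a3]

[[[a1, a2], a3], a4] - [[[a1, a2], a4], a3]


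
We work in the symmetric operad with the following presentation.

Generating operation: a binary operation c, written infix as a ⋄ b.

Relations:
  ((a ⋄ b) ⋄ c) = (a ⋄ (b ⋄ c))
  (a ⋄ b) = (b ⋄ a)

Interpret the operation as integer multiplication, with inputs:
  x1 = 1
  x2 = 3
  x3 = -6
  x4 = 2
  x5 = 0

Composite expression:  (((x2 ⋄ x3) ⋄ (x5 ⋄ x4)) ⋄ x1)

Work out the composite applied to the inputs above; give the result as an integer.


(x2 ⋄ x3) = -18
(x5 ⋄ x4) = 0
((x2 ⋄ x3) ⋄ (x5 ⋄ x4)) = 0
(((x2 ⋄ x3) ⋄ (x5 ⋄ x4)) ⋄ x1) = 0

0


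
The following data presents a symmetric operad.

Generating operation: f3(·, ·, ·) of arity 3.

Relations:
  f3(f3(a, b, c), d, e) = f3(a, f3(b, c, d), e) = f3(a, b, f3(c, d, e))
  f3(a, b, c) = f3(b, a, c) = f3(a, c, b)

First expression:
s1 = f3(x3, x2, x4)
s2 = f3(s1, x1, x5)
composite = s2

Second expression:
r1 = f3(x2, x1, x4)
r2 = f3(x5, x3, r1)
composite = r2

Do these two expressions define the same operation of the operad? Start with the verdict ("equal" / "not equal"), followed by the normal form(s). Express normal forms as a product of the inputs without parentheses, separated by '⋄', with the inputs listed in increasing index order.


equal; the common form is x1 ⋄ x2 ⋄ x3 ⋄ x4 ⋄ x5

The first expression reduces to x1 ⋄ x2 ⋄ x3 ⋄ x4 ⋄ x5
The second expression reduces to x1 ⋄ x2 ⋄ x3 ⋄ x4 ⋄ x5
Both agree, so they are equal.


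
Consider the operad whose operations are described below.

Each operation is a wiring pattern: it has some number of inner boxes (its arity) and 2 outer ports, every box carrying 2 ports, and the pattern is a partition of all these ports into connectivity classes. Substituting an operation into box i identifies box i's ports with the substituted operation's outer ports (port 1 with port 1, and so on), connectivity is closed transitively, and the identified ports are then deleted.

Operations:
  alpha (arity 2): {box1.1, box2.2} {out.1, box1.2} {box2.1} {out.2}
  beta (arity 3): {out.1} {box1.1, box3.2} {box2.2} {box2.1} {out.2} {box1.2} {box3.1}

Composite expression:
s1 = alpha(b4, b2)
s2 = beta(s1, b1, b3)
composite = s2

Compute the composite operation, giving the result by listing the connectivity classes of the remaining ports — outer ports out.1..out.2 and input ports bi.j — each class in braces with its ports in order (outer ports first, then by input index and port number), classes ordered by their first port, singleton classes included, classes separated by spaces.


Treat the ports identified at beta as solder joints: merge, then drop.
composing alpha on (b4, b2), with out.j its own outer ports: {out.1, b4.2} {out.2} {b2.1} {b2.2, b4.1}
composing beta on (b4, b2, b1, b3), with out.j its own outer ports: {out.1} {out.2} {b1.1} {b1.2} {b2.1} {b2.2, b4.1} {b3.1} {b3.2, b4.2}

{out.1} {out.2} {b1.1} {b1.2} {b2.1} {b2.2, b4.1} {b3.1} {b3.2, b4.2}


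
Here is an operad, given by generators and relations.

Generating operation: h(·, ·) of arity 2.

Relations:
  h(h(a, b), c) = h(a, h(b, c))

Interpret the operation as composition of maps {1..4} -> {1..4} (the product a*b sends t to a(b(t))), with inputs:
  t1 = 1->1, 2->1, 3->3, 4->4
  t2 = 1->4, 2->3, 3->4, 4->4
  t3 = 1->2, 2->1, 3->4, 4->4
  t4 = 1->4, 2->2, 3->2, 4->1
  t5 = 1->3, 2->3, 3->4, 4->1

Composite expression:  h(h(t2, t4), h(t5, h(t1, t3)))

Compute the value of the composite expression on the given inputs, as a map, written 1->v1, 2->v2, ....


1->3, 2->3, 3->4, 4->4

h(t2, t4) = 1->4, 2->3, 3->3, 4->4
h(t1, t3) = 1->1, 2->1, 3->4, 4->4
h(t5, h(t1, t3)) = 1->3, 2->3, 3->1, 4->1
h(h(t2, t4), h(t5, h(t1, t3))) = 1->3, 2->3, 3->4, 4->4


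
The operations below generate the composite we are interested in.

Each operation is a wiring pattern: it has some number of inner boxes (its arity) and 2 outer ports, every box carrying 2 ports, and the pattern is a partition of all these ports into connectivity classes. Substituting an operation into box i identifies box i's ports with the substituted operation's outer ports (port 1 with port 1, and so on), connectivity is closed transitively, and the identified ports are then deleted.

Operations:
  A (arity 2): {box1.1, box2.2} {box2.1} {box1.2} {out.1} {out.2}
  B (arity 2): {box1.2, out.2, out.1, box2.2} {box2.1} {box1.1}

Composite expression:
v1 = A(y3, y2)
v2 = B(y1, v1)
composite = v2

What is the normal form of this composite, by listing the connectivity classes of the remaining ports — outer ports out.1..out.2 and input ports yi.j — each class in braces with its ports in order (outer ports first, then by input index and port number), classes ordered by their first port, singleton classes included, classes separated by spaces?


Treat the ports identified at B as solder joints: merge, then drop.
stage A: inputs (y3, y2), connectivity {out.1} {out.2} {y2.1} {y2.2, y3.1} {y3.2}, out.j its boundary
stage B: inputs (y1, y3, y2), connectivity {out.1, out.2, y1.2} {y1.1} {y2.1} {y2.2, y3.1} {y3.2}, out.j its boundary

{out.1, out.2, y1.2} {y1.1} {y2.1} {y2.2, y3.1} {y3.2}


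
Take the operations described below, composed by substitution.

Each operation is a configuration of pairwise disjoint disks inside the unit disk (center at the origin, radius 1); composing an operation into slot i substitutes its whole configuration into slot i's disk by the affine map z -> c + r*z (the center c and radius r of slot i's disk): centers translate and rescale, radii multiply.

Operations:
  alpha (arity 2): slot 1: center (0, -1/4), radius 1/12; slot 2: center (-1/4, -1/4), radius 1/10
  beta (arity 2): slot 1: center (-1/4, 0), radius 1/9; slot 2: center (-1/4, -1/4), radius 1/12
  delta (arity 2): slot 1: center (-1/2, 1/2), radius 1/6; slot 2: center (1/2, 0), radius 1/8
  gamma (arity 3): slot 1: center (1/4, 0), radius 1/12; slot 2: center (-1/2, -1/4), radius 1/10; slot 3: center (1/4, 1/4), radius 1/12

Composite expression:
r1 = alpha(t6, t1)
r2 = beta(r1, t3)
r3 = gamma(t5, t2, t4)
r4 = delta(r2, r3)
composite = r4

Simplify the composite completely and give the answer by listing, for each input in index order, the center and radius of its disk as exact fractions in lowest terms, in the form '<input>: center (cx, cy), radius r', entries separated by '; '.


t1: center (-59/108, 107/216), radius 1/540; t2: center (7/16, -1/32), radius 1/80; t3: center (-13/24, 11/24), radius 1/72; t4: center (17/32, 1/32), radius 1/96; t5: center (17/32, 0), radius 1/96; t6: center (-13/24, 107/216), radius 1/648

Affine substitution under delta: radii multiply and t-centers shift.
tracing t6 down its 3-map path: center (-13/24, 107/216), radius 1/648
tracing t1 down its 3-map path: center (-59/108, 107/216), radius 1/540
tracing t3 down its 2-map path: center (-13/24, 11/24), radius 1/72
tracing t5 down its 2-map path: center (17/32, 0), radius 1/96
tracing t2 down its 2-map path: center (7/16, -1/32), radius 1/80
tracing t4 down its 2-map path: center (17/32, 1/32), radius 1/96


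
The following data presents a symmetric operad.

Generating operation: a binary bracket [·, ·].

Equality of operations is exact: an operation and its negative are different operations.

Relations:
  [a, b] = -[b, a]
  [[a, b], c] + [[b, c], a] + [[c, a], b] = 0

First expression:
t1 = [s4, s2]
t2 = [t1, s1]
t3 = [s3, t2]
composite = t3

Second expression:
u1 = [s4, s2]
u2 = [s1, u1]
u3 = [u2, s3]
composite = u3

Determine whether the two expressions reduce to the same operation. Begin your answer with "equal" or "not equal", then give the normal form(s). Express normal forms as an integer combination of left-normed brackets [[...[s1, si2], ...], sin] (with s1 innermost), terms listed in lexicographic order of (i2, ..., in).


equal; the common form is -[[[s1, s2], s4], s3] + [[[s1, s4], s2], s3]

The first composite normalizes to -[[[s1, s2], s4], s3] + [[[s1, s4], s2], s3]
The second composite normalizes to -[[[s1, s2], s4], s3] + [[[s1, s4], s2], s3]
Both agree, so they are equal.


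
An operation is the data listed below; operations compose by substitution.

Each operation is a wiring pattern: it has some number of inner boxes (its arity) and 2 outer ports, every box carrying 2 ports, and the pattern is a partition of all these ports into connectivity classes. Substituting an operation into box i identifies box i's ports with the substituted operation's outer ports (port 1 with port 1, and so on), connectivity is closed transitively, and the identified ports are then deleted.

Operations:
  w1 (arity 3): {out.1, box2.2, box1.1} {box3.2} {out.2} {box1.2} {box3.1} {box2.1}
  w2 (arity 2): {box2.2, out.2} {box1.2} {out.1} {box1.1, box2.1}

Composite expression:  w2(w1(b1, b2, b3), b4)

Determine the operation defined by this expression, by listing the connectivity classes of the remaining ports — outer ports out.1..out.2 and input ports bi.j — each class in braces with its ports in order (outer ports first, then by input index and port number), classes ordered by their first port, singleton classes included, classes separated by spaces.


{out.1} {out.2, b4.2} {b1.1, b2.2, b4.1} {b1.2} {b2.1} {b3.1} {b3.2}

Two ports join when wires chain via w2-identified ports.
after w1, the pattern on (b1, b2, b3) reads {out.1, b1.1, b2.2} {out.2} {b1.2} {b2.1} {b3.1} {b3.2} (out.j = its outer ports)
after w2, the pattern on (b1, b2, b3, b4) reads {out.1} {out.2, b4.2} {b1.1, b2.2, b4.1} {b1.2} {b2.1} {b3.1} {b3.2} (out.j = its outer ports)


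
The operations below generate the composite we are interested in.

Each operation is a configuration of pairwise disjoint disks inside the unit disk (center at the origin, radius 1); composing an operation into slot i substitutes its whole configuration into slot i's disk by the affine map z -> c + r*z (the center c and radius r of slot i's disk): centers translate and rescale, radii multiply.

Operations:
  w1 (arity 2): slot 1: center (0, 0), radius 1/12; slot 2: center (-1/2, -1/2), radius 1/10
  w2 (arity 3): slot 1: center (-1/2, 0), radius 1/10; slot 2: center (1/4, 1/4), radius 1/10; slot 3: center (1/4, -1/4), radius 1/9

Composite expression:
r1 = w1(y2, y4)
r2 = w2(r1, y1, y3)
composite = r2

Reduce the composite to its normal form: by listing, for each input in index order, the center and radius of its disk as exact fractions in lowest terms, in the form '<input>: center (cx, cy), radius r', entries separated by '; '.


y1: center (1/4, 1/4), radius 1/10; y2: center (-1/2, 0), radius 1/120; y3: center (1/4, -1/4), radius 1/9; y4: center (-11/20, -1/20), radius 1/100


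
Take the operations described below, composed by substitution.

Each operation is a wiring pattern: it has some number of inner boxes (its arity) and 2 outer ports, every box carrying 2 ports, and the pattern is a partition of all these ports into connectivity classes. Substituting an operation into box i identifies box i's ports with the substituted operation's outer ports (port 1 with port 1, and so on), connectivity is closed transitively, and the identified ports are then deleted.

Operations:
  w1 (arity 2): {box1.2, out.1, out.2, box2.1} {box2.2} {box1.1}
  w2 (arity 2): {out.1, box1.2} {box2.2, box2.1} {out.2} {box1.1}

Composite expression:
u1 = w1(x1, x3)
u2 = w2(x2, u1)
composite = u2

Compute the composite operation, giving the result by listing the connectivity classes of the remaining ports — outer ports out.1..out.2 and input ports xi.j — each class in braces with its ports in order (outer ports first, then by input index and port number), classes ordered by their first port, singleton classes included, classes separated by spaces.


Treat the ports identified at w2 as solder joints: merge, then drop.
w1 over (x1, x3) gives {out.1, out.2, x1.2, x3.1} {x1.1} {x3.2}, out.j being that stage's outer ports
w2 over (x2, x1, x3) gives {out.1, x2.2} {out.2} {x1.1} {x1.2, x3.1} {x2.1} {x3.2}, out.j being that stage's outer ports

{out.1, x2.2} {out.2} {x1.1} {x1.2, x3.1} {x2.1} {x3.2}


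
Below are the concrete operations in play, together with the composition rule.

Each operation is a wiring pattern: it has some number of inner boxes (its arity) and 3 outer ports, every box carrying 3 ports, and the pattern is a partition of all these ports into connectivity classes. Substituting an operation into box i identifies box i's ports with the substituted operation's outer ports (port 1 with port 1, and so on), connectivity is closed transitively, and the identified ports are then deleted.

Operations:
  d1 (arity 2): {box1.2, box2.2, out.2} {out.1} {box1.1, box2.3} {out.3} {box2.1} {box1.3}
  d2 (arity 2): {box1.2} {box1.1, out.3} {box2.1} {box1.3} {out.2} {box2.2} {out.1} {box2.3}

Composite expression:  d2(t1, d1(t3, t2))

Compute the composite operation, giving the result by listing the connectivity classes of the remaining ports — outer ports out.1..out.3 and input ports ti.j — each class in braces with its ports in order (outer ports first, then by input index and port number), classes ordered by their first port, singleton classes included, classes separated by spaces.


After gluing at d2, chains via deleted ports link the t-ports.
composing d1 on (t3, t2), with out.j its own outer ports: {out.1} {out.2, t2.2, t3.2} {out.3} {t2.1} {t2.3, t3.1} {t3.3}
composing d2 on (t1, t3, t2), with out.j its own outer ports: {out.1} {out.2} {out.3, t1.1} {t1.2} {t1.3} {t2.1} {t2.2, t3.2} {t2.3, t3.1} {t3.3}

{out.1} {out.2} {out.3, t1.1} {t1.2} {t1.3} {t2.1} {t2.2, t3.2} {t2.3, t3.1} {t3.3}


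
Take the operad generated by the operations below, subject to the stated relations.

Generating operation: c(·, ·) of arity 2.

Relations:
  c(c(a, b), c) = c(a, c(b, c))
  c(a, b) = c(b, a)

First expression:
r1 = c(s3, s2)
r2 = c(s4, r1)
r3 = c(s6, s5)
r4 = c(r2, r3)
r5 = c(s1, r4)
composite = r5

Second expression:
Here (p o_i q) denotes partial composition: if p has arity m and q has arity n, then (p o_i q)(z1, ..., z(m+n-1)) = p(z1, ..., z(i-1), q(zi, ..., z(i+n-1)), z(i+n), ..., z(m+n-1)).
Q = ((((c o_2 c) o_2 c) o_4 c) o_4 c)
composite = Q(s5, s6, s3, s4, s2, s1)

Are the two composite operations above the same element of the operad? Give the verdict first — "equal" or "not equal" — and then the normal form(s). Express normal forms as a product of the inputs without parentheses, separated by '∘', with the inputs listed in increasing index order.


equal: each reduces to s1 ∘ s2 ∘ s3 ∘ s4 ∘ s5 ∘ s6

In normal form, the first expression is s1 ∘ s2 ∘ s3 ∘ s4 ∘ s5 ∘ s6
In normal form, the second expression is s1 ∘ s2 ∘ s3 ∘ s4 ∘ s5 ∘ s6
One common form — equal.


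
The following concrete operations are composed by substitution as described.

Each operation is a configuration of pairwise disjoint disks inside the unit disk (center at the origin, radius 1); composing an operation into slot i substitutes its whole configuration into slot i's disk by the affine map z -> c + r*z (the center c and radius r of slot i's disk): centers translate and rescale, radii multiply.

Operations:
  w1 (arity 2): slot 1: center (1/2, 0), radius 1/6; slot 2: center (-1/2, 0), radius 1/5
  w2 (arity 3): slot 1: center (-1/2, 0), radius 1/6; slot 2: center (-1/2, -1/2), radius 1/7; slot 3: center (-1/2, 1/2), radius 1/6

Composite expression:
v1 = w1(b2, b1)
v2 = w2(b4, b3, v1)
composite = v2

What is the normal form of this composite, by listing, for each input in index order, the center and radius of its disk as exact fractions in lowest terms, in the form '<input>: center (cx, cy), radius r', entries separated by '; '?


b1: center (-7/12, 1/2), radius 1/30; b2: center (-5/12, 1/2), radius 1/36; b3: center (-1/2, -1/2), radius 1/7; b4: center (-1/2, 0), radius 1/6

Each b-disk chains the slot maps above it in w2; radii multiply.
tracing b4 down its 1-map path: center (-1/2, 0), radius 1/6
tracing b3 down its 1-map path: center (-1/2, -1/2), radius 1/7
tracing b2 down its 2-map path: center (-5/12, 1/2), radius 1/36
tracing b1 down its 2-map path: center (-7/12, 1/2), radius 1/30


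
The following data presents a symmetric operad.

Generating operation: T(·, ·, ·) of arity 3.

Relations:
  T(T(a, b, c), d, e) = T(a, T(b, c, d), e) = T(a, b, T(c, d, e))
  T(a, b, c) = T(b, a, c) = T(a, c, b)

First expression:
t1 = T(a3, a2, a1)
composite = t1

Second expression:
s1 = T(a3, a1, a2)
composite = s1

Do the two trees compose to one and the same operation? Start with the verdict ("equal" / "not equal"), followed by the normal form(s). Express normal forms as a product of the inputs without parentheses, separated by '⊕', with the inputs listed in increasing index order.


In normal form, the first expression is a1 ⊕ a2 ⊕ a3
In normal form, the second expression is a1 ⊕ a2 ⊕ a3
The normal forms match — equal.

equal: each reduces to a1 ⊕ a2 ⊕ a3


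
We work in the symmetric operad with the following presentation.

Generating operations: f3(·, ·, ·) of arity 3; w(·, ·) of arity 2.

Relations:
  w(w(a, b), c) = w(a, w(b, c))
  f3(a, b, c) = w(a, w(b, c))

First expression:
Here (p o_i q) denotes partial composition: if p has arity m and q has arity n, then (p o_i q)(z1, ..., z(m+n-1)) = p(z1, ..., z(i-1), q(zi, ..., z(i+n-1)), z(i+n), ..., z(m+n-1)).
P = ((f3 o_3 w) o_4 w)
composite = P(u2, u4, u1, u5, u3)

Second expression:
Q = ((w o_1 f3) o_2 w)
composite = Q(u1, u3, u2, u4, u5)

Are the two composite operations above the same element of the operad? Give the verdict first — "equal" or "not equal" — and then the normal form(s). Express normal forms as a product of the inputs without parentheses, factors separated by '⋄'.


not equal: they reduce to u2 ⋄ u4 ⋄ u1 ⋄ u5 ⋄ u3 and u1 ⋄ u3 ⋄ u2 ⋄ u4 ⋄ u5

In normal form, the first expression is u2 ⋄ u4 ⋄ u1 ⋄ u5 ⋄ u3
In normal form, the second expression is u1 ⋄ u3 ⋄ u2 ⋄ u4 ⋄ u5
Distinct normal forms: not equal.


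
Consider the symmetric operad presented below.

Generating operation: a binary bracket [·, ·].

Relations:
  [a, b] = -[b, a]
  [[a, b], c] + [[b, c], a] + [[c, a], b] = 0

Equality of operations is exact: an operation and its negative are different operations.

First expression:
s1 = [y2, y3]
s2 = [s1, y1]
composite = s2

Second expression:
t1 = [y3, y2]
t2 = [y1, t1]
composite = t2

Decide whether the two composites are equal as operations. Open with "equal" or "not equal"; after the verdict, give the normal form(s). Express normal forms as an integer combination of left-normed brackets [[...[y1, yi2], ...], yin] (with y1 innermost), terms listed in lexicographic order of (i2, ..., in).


The first composite normalizes to -[[y1, y2], y3] + [[y1, y3], y2]
The second composite normalizes to -[[y1, y2], y3] + [[y1, y3], y2]
Identical normal forms: equal.

equal: each reduces to -[[y1, y2], y3] + [[y1, y3], y2]


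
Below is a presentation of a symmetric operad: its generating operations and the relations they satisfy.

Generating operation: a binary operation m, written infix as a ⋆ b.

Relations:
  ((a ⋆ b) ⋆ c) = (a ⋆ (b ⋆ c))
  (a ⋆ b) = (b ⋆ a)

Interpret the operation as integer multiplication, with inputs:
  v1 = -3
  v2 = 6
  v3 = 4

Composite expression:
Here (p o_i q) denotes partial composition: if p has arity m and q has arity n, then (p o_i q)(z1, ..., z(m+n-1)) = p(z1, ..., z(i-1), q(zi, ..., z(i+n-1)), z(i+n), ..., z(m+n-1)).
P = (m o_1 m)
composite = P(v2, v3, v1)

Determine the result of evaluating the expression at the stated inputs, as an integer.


-72

(v2 ⋆ v3) = 24
((v2 ⋆ v3) ⋆ v1) = -72


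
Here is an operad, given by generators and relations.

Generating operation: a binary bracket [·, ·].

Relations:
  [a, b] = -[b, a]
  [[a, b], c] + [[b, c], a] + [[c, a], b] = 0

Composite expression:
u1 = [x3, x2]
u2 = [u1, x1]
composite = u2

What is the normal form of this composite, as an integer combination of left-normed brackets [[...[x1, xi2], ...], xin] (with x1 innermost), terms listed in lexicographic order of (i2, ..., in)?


[[x1, x2], x3] - [[x1, x3], x2]


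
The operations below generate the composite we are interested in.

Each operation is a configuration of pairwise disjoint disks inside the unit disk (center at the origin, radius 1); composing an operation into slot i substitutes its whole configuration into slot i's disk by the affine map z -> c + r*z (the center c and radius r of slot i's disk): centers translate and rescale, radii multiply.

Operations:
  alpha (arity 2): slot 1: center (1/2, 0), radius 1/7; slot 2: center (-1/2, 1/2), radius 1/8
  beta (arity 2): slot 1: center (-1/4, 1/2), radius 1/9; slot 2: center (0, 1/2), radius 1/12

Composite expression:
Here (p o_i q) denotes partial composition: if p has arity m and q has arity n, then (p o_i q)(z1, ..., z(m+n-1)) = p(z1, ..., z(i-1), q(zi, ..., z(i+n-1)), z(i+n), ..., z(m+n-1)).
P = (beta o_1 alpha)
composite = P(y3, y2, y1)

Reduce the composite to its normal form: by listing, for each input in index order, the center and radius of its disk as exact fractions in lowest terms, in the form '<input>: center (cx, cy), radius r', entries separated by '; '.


Nesting under beta composes maps z -> c + r*z down each y-path.
input y3: applying the 2 nested substitutions gives center (-7/36, 1/2), radius 1/63
input y2: applying the 2 nested substitutions gives center (-11/36, 5/9), radius 1/72
input y1: applying the 1 nested substitution gives center (0, 1/2), radius 1/12

y1: center (0, 1/2), radius 1/12; y2: center (-11/36, 5/9), radius 1/72; y3: center (-7/36, 1/2), radius 1/63


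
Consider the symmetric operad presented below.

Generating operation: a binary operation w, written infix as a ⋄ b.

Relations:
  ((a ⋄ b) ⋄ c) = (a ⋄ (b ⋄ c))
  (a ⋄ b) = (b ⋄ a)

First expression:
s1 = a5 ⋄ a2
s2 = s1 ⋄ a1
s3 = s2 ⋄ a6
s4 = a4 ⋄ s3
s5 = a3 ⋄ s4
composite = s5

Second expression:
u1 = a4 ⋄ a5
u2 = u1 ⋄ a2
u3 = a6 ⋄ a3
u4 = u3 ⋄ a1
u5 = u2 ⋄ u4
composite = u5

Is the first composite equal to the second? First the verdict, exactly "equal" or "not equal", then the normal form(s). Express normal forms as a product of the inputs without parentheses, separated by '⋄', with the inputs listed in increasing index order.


equal; the common form is a1 ⋄ a2 ⋄ a3 ⋄ a4 ⋄ a5 ⋄ a6

Normal form of the first expression: a1 ⋄ a2 ⋄ a3 ⋄ a4 ⋄ a5 ⋄ a6
Normal form of the second expression: a1 ⋄ a2 ⋄ a3 ⋄ a4 ⋄ a5 ⋄ a6
One common form — equal.


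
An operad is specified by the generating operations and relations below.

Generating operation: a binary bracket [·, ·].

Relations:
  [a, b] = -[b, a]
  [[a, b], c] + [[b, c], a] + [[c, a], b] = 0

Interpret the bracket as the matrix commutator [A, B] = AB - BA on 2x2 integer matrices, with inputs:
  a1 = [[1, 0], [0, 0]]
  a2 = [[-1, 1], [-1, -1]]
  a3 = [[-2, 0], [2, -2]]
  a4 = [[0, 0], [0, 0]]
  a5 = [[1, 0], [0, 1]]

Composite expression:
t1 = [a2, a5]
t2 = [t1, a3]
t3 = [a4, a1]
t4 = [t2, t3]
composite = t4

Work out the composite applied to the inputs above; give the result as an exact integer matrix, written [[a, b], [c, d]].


[a2, a5] = [[0, 0], [0, 0]]
[[a2, a5], a3] = [[0, 0], [0, 0]]
[a4, a1] = [[0, 0], [0, 0]]
[[[a2, a5], a3], [a4, a1]] = [[0, 0], [0, 0]]

[[0, 0], [0, 0]]


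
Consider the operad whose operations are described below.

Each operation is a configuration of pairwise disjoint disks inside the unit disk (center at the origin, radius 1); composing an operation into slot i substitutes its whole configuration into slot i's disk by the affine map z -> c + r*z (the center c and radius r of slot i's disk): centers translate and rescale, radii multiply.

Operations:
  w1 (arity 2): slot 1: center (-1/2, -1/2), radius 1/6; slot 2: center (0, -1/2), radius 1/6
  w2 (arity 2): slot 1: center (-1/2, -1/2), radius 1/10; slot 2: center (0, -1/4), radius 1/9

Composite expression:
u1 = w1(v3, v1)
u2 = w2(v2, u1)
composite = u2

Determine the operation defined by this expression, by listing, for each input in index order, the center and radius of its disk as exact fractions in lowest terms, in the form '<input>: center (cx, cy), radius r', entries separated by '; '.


Each v-disk chains the slot maps above it in w2; radii multiply.
tracing v2 down its 1-map path: center (-1/2, -1/2), radius 1/10
tracing v3 down its 2-map path: center (-1/18, -11/36), radius 1/54
tracing v1 down its 2-map path: center (0, -11/36), radius 1/54

v1: center (0, -11/36), radius 1/54; v2: center (-1/2, -1/2), radius 1/10; v3: center (-1/18, -11/36), radius 1/54


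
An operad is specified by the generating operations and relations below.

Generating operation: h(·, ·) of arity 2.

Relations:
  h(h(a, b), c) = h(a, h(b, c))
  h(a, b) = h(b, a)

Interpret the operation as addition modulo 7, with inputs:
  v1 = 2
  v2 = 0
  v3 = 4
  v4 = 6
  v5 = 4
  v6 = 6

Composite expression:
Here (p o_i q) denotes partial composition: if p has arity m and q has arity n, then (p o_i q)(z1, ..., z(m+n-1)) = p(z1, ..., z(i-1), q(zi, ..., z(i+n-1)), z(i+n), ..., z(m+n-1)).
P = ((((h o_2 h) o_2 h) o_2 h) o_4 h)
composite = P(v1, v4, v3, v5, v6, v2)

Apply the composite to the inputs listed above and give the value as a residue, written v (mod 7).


h(v4, v3) = 3
h(v5, v6) = 3
h(h(v4, v3), h(v5, v6)) = 6
h(h(h(v4, v3), h(v5, v6)), v2) = 6
h(v1, h(h(h(v4, v3), h(v5, v6)), v2)) = 1

1 (mod 7)


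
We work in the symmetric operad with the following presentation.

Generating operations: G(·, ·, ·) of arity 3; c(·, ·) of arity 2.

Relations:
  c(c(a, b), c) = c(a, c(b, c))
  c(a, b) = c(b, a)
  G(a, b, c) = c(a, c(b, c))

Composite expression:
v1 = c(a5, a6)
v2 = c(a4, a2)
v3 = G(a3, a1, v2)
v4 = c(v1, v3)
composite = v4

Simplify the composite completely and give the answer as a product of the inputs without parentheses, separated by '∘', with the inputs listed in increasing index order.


a1 ∘ a2 ∘ a3 ∘ a4 ∘ a5 ∘ a6

Key point: c commutes, so take the a-inputs in any fixed order.
c(a5, a6) spells out as a5 ∘ a6
c(a4, a2) spells out as a4 ∘ a2
G(a3, a1, c(a4, a2)) spells out as a3 ∘ a1 ∘ a4 ∘ a2
c(c(a5, a6), G(a3, a1, c(a4, a2))) spells out as a5 ∘ a6 ∘ a3 ∘ a1 ∘ a4 ∘ a2
putting the inputs in ascending order: a1 ∘ a2 ∘ a3 ∘ a4 ∘ a5 ∘ a6


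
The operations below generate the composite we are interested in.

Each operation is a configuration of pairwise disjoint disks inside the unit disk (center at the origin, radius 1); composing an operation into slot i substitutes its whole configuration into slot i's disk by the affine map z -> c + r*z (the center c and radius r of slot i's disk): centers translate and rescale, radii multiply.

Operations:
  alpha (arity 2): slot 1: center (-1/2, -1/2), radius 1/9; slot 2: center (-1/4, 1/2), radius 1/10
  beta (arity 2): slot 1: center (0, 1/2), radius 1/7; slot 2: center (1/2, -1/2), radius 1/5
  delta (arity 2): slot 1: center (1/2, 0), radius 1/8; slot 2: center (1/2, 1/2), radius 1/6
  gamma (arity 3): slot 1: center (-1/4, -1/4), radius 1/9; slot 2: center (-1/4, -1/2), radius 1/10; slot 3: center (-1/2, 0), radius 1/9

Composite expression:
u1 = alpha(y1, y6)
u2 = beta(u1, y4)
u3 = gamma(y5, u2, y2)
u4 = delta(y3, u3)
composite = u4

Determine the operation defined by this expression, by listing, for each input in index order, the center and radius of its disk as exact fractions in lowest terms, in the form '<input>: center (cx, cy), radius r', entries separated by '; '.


y1: center (16/35, 89/210), radius 1/3780; y2: center (5/12, 1/2), radius 1/54; y3: center (1/2, 0), radius 1/8; y4: center (7/15, 49/120), radius 1/300; y5: center (11/24, 11/24), radius 1/54; y6: center (769/1680, 179/420), radius 1/4200

Each y-disk chains the slot maps above it in delta; radii multiply.
tracing y3 down its 1-map path: center (1/2, 0), radius 1/8
tracing y5 down its 2-map path: center (11/24, 11/24), radius 1/54
tracing y1 down its 4-map path: center (16/35, 89/210), radius 1/3780
tracing y6 down its 4-map path: center (769/1680, 179/420), radius 1/4200
tracing y4 down its 3-map path: center (7/15, 49/120), radius 1/300
tracing y2 down its 2-map path: center (5/12, 1/2), radius 1/54
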